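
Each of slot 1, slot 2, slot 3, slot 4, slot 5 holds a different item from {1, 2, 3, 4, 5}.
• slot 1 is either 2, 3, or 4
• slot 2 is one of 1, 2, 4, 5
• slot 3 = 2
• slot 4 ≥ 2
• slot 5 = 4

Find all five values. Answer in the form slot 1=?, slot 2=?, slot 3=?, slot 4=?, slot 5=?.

slot 3's domain is down to {2}, so slot 3 = 2. So slot 1, slot 2, slot 4 can't be 2.
That leaves slot 5 = 4. Eliminate 4 elsewhere: slot 1, slot 2, slot 4.
slot 1 must be 3 (only option left). So slot 4 can't be 3.
That leaves slot 4 = 5. Strike 5 from slot 2.
slot 2 must be 1 (only option left).

slot 1=3, slot 2=1, slot 3=2, slot 4=5, slot 5=4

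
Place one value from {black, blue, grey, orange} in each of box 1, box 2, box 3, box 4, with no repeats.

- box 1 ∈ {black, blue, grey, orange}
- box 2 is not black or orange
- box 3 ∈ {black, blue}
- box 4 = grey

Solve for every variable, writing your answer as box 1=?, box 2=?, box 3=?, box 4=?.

box 1=orange, box 2=blue, box 3=black, box 4=grey

box 4's domain is down to {grey}, so box 4 = grey. Eliminate grey elsewhere: box 1, box 2.
box 2 has just one choice, so box 2 = blue. Remove blue from box 1, box 3.
box 3 must be black (only option left). So box 1 can't be black.
box 1's domain is down to {orange}, so box 1 = orange.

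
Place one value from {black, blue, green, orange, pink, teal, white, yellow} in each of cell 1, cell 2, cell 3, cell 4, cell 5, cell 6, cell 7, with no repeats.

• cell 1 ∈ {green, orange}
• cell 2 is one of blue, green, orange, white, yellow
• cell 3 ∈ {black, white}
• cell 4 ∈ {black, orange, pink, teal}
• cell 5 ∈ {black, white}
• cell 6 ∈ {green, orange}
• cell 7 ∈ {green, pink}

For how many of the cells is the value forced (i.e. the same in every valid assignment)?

2

cell 1 and cell 6 share exactly the 2 values {green, orange}; by pigeonhole those values go to them, so strike green, orange from cell 2, cell 4, cell 7.
That leaves cell 7 = pink. Strike pink from cell 4.
cell 3 and cell 5 share exactly the 2 values {black, white}; by pigeonhole those values go to them, so strike black, white from cell 2, cell 4.
cell 4 has just one choice, so cell 4 = teal.
Determined: cell 4=teal, cell 7=pink. The other cells each still have more than one consistent value. That makes 2.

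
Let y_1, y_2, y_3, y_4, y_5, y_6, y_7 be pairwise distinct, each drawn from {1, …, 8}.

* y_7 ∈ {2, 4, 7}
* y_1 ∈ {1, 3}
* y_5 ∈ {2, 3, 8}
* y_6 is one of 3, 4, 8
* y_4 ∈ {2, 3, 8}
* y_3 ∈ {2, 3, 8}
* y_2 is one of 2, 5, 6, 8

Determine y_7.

y_3, y_4, y_5 share exactly the 3 values {2, 3, 8}; by pigeonhole those values go to them, so strike 2, 3, 8 from y_1, y_2, y_6, y_7.
y_1 must be 1 (only option left).
y_6 has just one choice, so y_6 = 4. Eliminate 4 elsewhere: y_7.
So y_7 = 7.

7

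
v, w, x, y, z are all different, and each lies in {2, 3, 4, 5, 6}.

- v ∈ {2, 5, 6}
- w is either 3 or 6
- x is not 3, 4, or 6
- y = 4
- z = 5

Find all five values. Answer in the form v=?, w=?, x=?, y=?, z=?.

y's domain is down to {4}, so y = 4.
z's domain is down to {5}, so z = 5. So v, x can't be 5.
That leaves x = 2. Strike 2 from v.
That leaves v = 6. Strike 6 from w.
w's domain is down to {3}, so w = 3.

v=6, w=3, x=2, y=4, z=5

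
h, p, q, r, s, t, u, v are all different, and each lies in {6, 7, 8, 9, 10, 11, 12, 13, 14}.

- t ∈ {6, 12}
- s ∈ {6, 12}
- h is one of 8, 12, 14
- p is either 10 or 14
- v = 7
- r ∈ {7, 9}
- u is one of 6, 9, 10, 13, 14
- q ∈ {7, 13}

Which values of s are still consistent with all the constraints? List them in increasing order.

v has just one choice, so v = 7. Strike 7 from q, r.
q's domain is down to {13}, so q = 13. Strike 13 from u.
r must be 9 (only option left). Remove 9 from u.
The 5 still-open variables together cover exactly {6, 8, 10, 12, 14} — 5 values for 5 variables — and 8 appears only in h's list, so h = 8.
s and t share exactly the 2 values {6, 12}; by pigeonhole those values go to them, so strike 6, 12 from u.
No further eliminations apply; s can still be any of 6, 12.

6, 12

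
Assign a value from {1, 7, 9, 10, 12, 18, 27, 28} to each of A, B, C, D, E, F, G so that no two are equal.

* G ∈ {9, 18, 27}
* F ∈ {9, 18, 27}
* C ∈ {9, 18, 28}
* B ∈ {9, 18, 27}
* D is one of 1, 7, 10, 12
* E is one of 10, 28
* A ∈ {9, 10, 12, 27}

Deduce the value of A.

12

B, F, G between them cover only {9, 18, 27} — a naked triple. Remove those values from A, C.
That leaves C = 28. Remove 28 from E.
E has just one choice, so E = 10. Eliminate 10 elsewhere: A, D.
So A = 12.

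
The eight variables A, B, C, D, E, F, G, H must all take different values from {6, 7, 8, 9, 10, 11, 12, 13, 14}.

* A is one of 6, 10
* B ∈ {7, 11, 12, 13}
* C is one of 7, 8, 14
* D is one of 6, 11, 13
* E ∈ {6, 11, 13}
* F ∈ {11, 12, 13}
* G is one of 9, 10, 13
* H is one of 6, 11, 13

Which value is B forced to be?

7

D, E, H share exactly the 3 values {6, 11, 13}; by pigeonhole those values go to them, so strike 6, 11, 13 from A, B, F, G.
A has just one choice, so A = 10. So G can't be 10.
F must be 12 (only option left). Remove 12 from B.
So B = 7.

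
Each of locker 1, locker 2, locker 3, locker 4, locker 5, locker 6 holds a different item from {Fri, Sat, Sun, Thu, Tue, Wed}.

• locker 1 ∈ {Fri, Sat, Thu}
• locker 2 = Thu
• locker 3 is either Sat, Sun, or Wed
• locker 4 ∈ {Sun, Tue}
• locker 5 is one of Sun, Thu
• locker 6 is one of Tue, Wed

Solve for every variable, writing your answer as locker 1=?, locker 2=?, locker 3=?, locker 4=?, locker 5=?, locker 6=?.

locker 2's domain is down to {Thu}, so locker 2 = Thu. So locker 1, locker 5 can't be Thu.
That leaves locker 5 = Sun. Remove Sun from locker 3, locker 4.
locker 4's domain is down to {Tue}, so locker 4 = Tue. Strike Tue from locker 6.
locker 6 must be Wed (only option left). So locker 3 can't be Wed.
locker 3 must be Sat (only option left). Strike Sat from locker 1.
locker 1's domain is down to {Fri}, so locker 1 = Fri.

locker 1=Fri, locker 2=Thu, locker 3=Sat, locker 4=Tue, locker 5=Sun, locker 6=Wed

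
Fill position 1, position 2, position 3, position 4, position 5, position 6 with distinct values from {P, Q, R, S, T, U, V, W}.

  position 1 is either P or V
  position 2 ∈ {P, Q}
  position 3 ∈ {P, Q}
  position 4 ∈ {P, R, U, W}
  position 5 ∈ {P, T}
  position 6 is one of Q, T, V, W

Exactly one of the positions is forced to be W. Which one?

position 2 and position 3 share exactly the 2 values {P, Q}; by pigeonhole those values go to them, so strike P, Q from position 1, position 4, position 5, position 6.
position 1 must be V (only option left). Strike V from position 6.
position 5's domain is down to {T}, so position 5 = T. Remove T from position 6.
So W goes to position 6.

position 6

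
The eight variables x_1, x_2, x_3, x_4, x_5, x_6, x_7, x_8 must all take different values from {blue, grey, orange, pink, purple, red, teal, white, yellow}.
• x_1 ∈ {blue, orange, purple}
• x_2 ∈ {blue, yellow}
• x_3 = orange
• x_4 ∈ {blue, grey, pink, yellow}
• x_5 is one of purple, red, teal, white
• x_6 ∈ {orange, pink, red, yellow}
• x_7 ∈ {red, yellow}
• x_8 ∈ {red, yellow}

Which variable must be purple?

x_1

x_3 has just one choice, so x_3 = orange. So x_1, x_6 can't be orange.
x_7 and x_8 share exactly the 2 values {red, yellow}; by pigeonhole those values go to them, so strike red, yellow from x_2, x_4, x_5, x_6.
That leaves x_2 = blue. Remove blue from x_1, x_4.
So purple goes to x_1.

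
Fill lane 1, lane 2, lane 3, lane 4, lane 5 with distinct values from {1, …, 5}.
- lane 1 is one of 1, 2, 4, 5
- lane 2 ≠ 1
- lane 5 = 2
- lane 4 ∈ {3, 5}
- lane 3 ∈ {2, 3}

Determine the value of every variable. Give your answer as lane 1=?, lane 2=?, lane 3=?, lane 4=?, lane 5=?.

lane 1=1, lane 2=4, lane 3=3, lane 4=5, lane 5=2

lane 5 has just one choice, so lane 5 = 2. Strike 2 from lane 1, lane 2, lane 3.
lane 3 has just one choice, so lane 3 = 3. Remove 3 from lane 2, lane 4.
lane 4 has just one choice, so lane 4 = 5. Eliminate 5 elsewhere: lane 1, lane 2.
lane 2's domain is down to {4}, so lane 2 = 4. Remove 4 from lane 1.
lane 1 has just one choice, so lane 1 = 1.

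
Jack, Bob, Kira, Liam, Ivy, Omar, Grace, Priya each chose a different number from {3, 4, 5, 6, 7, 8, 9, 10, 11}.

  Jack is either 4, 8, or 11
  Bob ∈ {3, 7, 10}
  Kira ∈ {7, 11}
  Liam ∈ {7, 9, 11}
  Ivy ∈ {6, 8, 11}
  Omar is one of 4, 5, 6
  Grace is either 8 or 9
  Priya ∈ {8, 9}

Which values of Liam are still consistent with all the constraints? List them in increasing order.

7, 11

Grace and Priya share exactly the 2 values {8, 9}; by pigeonhole those values go to them, so strike 8, 9 from Jack, Liam, Ivy.
The 2 variables Kira and Liam are confined to {7, 11}, which locks those values in; drop them from Jack, Bob, Ivy.
Jack must be 4 (only option left). So Omar can't be 4.
That leaves Ivy = 6. Strike 6 from Omar.
That leaves Omar = 5.
No further eliminations apply; Liam can still be any of 7, 11.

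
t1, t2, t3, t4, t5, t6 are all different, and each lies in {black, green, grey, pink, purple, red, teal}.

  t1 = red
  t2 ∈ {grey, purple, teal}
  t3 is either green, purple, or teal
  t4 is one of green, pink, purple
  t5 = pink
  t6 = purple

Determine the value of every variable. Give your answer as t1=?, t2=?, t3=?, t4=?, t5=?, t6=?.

t1 must be red (only option left).
t5 has just one choice, so t5 = pink. Strike pink from t4.
t6 must be purple (only option left). So t2, t3, t4 can't be purple.
t4 has just one choice, so t4 = green. So t3 can't be green.
t3 must be teal (only option left). So t2 can't be teal.
t2 has just one choice, so t2 = grey.

t1=red, t2=grey, t3=teal, t4=green, t5=pink, t6=purple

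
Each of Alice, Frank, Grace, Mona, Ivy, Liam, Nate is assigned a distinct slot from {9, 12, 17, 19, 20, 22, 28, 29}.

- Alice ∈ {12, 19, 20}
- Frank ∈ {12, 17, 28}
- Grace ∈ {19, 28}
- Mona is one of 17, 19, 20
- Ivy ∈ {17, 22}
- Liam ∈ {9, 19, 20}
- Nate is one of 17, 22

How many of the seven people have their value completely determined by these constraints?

1

The 7 variables draw from only 7 values {9, 12, 17, 19, 20, 22, 28}, so each is used; only Liam can be 9, hence Liam = 9.
The 2 variables Ivy and Nate are confined to {17, 22}, which locks those values in; drop them from Frank, Mona.
Determined: Liam=9. The other people each still have more than one consistent value. That makes 1.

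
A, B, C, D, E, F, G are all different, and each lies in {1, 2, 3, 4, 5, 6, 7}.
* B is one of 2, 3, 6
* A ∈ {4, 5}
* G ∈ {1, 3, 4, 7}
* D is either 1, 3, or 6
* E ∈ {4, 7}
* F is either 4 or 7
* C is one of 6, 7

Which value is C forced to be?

6

Among the 7 variables, 2 fits only B (and all 7 values in {1, 2, 3, 4, 5, 6, 7} must be used), so B = 2.
The 6 still-open variables together cover exactly {1, 3, 4, 5, 6, 7} — 6 values for 6 variables — and 5 appears only in A's list, so A = 5.
E and F between them cover only {4, 7} — a naked pair. Remove those values from C, G.
So C = 6.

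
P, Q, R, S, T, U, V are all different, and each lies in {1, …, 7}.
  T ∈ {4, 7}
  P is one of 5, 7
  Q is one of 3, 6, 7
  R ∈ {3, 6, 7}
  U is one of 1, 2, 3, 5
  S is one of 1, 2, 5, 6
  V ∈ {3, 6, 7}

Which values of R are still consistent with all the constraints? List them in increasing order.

3, 6, 7

The 7 variables together cover exactly {1, 2, 3, 4, 5, 6, 7} — 7 values for 7 variables — and 4 appears only in T's list, so T = 4.
The 3 variables Q, R, V are confined to {3, 6, 7}, which locks those values in; drop them from P, S, U.
That leaves P = 5. Eliminate 5 elsewhere: S, U.
No further eliminations apply; R can still be any of 3, 6, 7.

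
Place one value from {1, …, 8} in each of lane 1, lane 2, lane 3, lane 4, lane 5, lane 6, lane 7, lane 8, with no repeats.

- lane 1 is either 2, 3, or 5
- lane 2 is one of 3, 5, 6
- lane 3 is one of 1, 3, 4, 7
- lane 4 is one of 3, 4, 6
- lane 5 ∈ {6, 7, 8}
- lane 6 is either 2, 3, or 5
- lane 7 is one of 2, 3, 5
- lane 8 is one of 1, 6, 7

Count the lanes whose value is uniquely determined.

3

The 8 variables draw from only 8 values {1, 2, 3, 4, 5, 6, 7, 8}, so each is used; only lane 5 can be 8, hence lane 5 = 8.
The 3 variables lane 1, lane 6, lane 7 are confined to {2, 3, 5}, which locks those values in; drop them from lane 2, lane 3, lane 4.
That leaves lane 2 = 6. Eliminate 6 elsewhere: lane 4, lane 8.
lane 4's domain is down to {4}, so lane 4 = 4. Remove 4 from lane 3.
Determined: lane 2=6, lane 4=4, lane 5=8. The other lanes each still have more than one consistent value. That makes 3.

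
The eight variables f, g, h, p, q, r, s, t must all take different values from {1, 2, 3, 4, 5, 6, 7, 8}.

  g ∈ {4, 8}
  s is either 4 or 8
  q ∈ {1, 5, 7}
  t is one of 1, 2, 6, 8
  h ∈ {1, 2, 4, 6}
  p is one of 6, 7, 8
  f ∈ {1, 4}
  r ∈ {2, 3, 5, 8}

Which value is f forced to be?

The 8 variables together cover exactly {1, 2, 3, 4, 5, 6, 7, 8} — 8 values for 8 variables — and 3 appears only in r's list, so r = 3.
Among the 7 still-open variables, 5 fits only q (and all 7 values in {1, 2, 4, 5, 6, 7, 8} must be used), so q = 5.
The 6 still-open variables together cover exactly {1, 2, 4, 6, 7, 8} — 6 values for 6 variables — and 7 appears only in p's list, so p = 7.
g and s share exactly the 2 values {4, 8}; by pigeonhole those values go to them, so strike 4, 8 from f, h, t.
So f = 1.

1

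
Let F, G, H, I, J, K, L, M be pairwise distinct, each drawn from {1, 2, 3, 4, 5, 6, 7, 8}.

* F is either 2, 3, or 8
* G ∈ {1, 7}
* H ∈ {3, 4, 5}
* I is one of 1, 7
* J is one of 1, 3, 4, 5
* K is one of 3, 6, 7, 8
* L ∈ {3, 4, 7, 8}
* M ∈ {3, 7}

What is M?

3

The 8 variables together cover exactly {1, 2, 3, 4, 5, 6, 7, 8} — 8 values for 8 variables — and 2 appears only in F's list, so F = 2.
Among the 7 still-open variables, 6 fits only K (and all 7 values in {1, 3, 4, 5, 6, 7, 8} must be used), so K = 6.
Among the 6 still-open variables, 8 fits only L (and all 6 values in {1, 3, 4, 5, 7, 8} must be used), so L = 8.
G and I between them cover only {1, 7} — a naked pair. Remove those values from J, M.
So M = 3.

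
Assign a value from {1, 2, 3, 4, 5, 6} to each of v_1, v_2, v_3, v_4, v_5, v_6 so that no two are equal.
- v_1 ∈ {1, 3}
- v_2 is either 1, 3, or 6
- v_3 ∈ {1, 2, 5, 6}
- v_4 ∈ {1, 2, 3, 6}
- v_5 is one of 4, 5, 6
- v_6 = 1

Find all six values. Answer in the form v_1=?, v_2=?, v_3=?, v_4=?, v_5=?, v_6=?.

v_6 must be 1 (only option left). Eliminate 1 elsewhere: v_1, v_2, v_3, v_4.
v_1's domain is down to {3}, so v_1 = 3. Eliminate 3 elsewhere: v_2, v_4.
v_2 must be 6 (only option left). So v_3, v_4, v_5 can't be 6.
v_4's domain is down to {2}, so v_4 = 2. Strike 2 from v_3.
That leaves v_3 = 5. Strike 5 from v_5.
v_5 has just one choice, so v_5 = 4.

v_1=3, v_2=6, v_3=5, v_4=2, v_5=4, v_6=1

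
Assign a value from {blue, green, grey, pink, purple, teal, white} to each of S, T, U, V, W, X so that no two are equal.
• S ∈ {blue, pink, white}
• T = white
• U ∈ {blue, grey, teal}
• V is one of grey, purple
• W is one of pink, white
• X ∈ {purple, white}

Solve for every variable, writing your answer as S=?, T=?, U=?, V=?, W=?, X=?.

S=blue, T=white, U=teal, V=grey, W=pink, X=purple

T must be white (only option left). Remove white from S, W, X.
W's domain is down to {pink}, so W = pink. Strike pink from S.
X has just one choice, so X = purple. So V can't be purple.
S has just one choice, so S = blue. Eliminate blue elsewhere: U.
V must be grey (only option left). So U can't be grey.
U's domain is down to {teal}, so U = teal.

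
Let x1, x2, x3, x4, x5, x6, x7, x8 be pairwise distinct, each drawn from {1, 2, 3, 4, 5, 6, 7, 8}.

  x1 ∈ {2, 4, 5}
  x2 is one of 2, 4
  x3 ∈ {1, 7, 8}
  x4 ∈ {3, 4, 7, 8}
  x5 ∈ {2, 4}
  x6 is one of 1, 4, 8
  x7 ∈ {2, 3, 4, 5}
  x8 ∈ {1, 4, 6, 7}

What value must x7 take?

Among the 8 variables, 6 fits only x8 (and all 8 values in {1, 2, 3, 4, 5, 6, 7, 8} must be used), so x8 = 6.
x2 and x5 between them cover only {2, 4} — a naked pair. Remove those values from x1, x4, x6, x7.
x1 has just one choice, so x1 = 5. Remove 5 from x7.
So x7 = 3.

3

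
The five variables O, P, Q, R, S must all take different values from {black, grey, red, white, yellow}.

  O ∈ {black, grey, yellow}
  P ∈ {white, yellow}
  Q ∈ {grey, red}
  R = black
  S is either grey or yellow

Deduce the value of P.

white

R has just one choice, so R = black. Remove black from O.
The 4 still-open variables draw from only 4 values {grey, red, white, yellow}, so each is used; only Q can be red, hence Q = red.
The 3 still-open variables together cover exactly {grey, white, yellow} — 3 values for 3 variables — and white appears only in P's list, so P = white.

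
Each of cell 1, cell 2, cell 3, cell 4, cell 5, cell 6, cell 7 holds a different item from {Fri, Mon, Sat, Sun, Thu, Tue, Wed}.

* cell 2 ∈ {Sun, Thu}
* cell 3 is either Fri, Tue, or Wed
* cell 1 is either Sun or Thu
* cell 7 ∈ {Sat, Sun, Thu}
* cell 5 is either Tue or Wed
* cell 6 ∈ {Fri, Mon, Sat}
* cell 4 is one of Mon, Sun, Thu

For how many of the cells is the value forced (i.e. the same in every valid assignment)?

cell 1 and cell 2 share exactly the 2 values {Sun, Thu}; by pigeonhole those values go to them, so strike Sun, Thu from cell 4, cell 7.
cell 4 must be Mon (only option left). Strike Mon from cell 6.
cell 7 has just one choice, so cell 7 = Sat. Eliminate Sat elsewhere: cell 6.
cell 6's domain is down to {Fri}, so cell 6 = Fri. Strike Fri from cell 3.
Determined: cell 4=Mon, cell 6=Fri, cell 7=Sat. The other cells each still have more than one consistent value. That makes 3.

3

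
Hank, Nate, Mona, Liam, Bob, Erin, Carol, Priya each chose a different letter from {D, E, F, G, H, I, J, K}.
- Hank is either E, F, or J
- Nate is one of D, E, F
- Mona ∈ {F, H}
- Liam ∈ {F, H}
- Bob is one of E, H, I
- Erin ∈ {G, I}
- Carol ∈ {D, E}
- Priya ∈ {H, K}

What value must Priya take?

K

The 8 variables together cover exactly {D, E, F, G, H, I, J, K} — 8 values for 8 variables — and G appears only in Erin's list, so Erin = G.
The 7 still-open variables draw from only 7 values {D, E, F, H, I, J, K}, so each is used; only Bob can be I, hence Bob = I.
The 6 still-open variables draw from only 6 values {D, E, F, H, J, K}, so each is used; only Hank can be J, hence Hank = J.
Among the 5 still-open variables, K fits only Priya (and all 5 values in {D, E, F, H, K} must be used), so Priya = K.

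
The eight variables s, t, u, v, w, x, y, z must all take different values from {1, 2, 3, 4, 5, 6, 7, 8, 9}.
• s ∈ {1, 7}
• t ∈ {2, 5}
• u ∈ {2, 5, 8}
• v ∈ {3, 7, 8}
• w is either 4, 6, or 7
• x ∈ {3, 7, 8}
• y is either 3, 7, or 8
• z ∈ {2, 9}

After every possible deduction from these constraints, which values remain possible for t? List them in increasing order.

v, x, y share exactly the 3 values {3, 7, 8}; by pigeonhole those values go to them, so strike 3, 7, 8 from s, u, w.
s's domain is down to {1}, so s = 1.
t and u share exactly the 2 values {2, 5}; by pigeonhole those values go to them, so strike 2, 5 from z.
That leaves z = 9.
No further eliminations apply; t can still be any of 2, 5.

2, 5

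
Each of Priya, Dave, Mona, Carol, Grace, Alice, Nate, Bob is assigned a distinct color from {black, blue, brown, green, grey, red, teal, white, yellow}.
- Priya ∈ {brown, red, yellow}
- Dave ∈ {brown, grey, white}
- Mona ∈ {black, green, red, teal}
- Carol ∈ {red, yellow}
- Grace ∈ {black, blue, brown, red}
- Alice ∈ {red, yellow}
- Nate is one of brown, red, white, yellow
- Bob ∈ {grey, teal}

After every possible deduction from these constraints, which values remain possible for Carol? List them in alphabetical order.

Carol and Alice share exactly the 2 values {red, yellow}; by pigeonhole those values go to them, so strike red, yellow from Priya, Mona, Grace, Nate.
Priya's domain is down to {brown}, so Priya = brown. So Dave, Grace, Nate can't be brown.
Nate has just one choice, so Nate = white. So Dave can't be white.
Dave must be grey (only option left). Strike grey from Bob.
Bob has just one choice, so Bob = teal. Strike teal from Mona.
No further eliminations apply; Carol can still be any of red, yellow.

red, yellow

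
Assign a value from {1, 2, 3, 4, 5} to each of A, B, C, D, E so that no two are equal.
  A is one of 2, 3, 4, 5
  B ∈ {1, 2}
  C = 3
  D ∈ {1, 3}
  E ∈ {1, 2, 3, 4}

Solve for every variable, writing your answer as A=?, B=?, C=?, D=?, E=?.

A=5, B=2, C=3, D=1, E=4

C must be 3 (only option left). Strike 3 from A, D, E.
That leaves D = 1. Eliminate 1 elsewhere: B, E.
B has just one choice, so B = 2. Eliminate 2 elsewhere: A, E.
E must be 4 (only option left). Remove 4 from A.
That leaves A = 5.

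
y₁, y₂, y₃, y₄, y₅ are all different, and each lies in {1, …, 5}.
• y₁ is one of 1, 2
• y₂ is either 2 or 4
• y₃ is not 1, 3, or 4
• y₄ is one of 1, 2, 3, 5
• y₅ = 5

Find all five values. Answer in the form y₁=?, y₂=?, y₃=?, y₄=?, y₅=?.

y₁=1, y₂=4, y₃=2, y₄=3, y₅=5

y₅ must be 5 (only option left). Eliminate 5 elsewhere: y₃, y₄.
y₃'s domain is down to {2}, so y₃ = 2. Remove 2 from y₁, y₂, y₄.
y₁ has just one choice, so y₁ = 1. Strike 1 from y₄.
That leaves y₂ = 4.
y₄'s domain is down to {3}, so y₄ = 3.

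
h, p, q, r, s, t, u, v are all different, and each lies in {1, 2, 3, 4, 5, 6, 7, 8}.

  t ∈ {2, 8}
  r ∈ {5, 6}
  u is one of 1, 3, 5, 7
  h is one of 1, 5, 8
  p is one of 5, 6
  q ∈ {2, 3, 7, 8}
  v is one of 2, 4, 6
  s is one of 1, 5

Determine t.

2

Among the 8 variables, 4 fits only v (and all 8 values in {1, 2, 3, 4, 5, 6, 7, 8} must be used), so v = 4.
p and r between them cover only {5, 6} — a naked pair. Remove those values from h, s, u.
s's domain is down to {1}, so s = 1. Strike 1 from h, u.
h's domain is down to {8}, so h = 8. Eliminate 8 elsewhere: q, t.
So t = 2.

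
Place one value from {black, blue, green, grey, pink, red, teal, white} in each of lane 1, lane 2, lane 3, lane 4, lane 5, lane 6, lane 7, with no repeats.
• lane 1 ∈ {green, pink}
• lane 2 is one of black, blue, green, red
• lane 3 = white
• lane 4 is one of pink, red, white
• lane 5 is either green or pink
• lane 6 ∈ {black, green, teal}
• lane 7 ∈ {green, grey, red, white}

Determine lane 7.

lane 3 has just one choice, so lane 3 = white. Remove white from lane 4, lane 7.
The 2 variables lane 1 and lane 5 are confined to {green, pink}, which locks those values in; drop them from lane 2, lane 4, lane 6, lane 7.
lane 4 has just one choice, so lane 4 = red. Remove red from lane 2, lane 7.
So lane 7 = grey.

grey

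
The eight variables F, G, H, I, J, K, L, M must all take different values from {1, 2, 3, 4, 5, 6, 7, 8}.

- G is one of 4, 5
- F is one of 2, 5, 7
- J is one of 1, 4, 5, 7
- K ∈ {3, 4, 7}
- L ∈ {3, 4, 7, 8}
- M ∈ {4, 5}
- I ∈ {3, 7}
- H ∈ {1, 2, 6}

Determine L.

8

The 8 variables together cover exactly {1, 2, 3, 4, 5, 6, 7, 8} — 8 values for 8 variables — and 6 appears only in H's list, so H = 6.
Among the 7 still-open variables, 1 fits only J (and all 7 values in {1, 2, 3, 4, 5, 7, 8} must be used), so J = 1.
The 6 still-open variables together cover exactly {2, 3, 4, 5, 7, 8} — 6 values for 6 variables — and 2 appears only in F's list, so F = 2.
The 5 still-open variables draw from only 5 values {3, 4, 5, 7, 8}, so each is used; only L can be 8, hence L = 8.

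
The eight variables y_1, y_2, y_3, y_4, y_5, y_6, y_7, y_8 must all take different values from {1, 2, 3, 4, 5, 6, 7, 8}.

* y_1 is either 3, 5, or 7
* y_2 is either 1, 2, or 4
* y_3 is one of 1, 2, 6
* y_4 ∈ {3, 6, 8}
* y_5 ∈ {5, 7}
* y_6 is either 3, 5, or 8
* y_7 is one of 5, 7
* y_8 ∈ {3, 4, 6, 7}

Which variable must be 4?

y_5 and y_7 between them cover only {5, 7} — a naked pair. Remove those values from y_1, y_6, y_8.
y_1 must be 3 (only option left). Eliminate 3 elsewhere: y_4, y_6, y_8.
y_6 must be 8 (only option left). Eliminate 8 elsewhere: y_4.
y_4 has just one choice, so y_4 = 6. Strike 6 from y_3, y_8.

y_8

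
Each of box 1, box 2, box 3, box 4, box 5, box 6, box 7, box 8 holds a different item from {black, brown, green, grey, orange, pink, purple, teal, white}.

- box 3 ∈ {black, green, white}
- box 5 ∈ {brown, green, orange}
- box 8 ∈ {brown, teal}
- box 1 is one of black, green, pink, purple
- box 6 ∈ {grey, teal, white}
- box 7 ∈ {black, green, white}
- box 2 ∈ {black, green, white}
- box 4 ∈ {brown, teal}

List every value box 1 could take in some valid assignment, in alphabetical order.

pink, purple

box 4 and box 8 share exactly the 2 values {brown, teal}; by pigeonhole those values go to them, so strike brown, teal from box 5, box 6.
box 2, box 3, box 7 between them cover only {black, green, white} — a naked triple. Remove those values from box 1, box 5, box 6.
box 5 must be orange (only option left).
That leaves box 6 = grey.
No further eliminations apply; box 1 can still be any of pink, purple.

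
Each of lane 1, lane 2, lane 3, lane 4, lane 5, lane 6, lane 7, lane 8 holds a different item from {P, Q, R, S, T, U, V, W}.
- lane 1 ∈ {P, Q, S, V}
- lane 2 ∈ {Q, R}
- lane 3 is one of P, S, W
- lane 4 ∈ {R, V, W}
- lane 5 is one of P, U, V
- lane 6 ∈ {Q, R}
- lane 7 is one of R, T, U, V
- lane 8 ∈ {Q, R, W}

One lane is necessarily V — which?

The 8 variables draw from only 8 values {P, Q, R, S, T, U, V, W}, so each is used; only lane 7 can be T, hence lane 7 = T.
The 7 still-open variables together cover exactly {P, Q, R, S, U, V, W} — 7 values for 7 variables — and U appears only in lane 5's list, so lane 5 = U.
lane 2 and lane 6 between them cover only {Q, R} — a naked pair. Remove those values from lane 1, lane 4, lane 8.
lane 8 has just one choice, so lane 8 = W. Remove W from lane 3, lane 4.
So V goes to lane 4.

lane 4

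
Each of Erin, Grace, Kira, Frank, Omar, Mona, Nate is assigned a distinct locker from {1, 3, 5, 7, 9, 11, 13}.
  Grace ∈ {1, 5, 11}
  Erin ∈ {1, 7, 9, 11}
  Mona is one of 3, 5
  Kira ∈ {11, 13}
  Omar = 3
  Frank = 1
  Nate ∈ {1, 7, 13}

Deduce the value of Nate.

7

Frank's domain is down to {1}, so Frank = 1. So Erin, Grace, Nate can't be 1.
That leaves Omar = 3. Remove 3 from Mona.
Mona must be 5 (only option left). Remove 5 from Grace.
Grace has just one choice, so Grace = 11. Eliminate 11 elsewhere: Erin, Kira.
Kira has just one choice, so Kira = 13. Eliminate 13 elsewhere: Nate.
So Nate = 7.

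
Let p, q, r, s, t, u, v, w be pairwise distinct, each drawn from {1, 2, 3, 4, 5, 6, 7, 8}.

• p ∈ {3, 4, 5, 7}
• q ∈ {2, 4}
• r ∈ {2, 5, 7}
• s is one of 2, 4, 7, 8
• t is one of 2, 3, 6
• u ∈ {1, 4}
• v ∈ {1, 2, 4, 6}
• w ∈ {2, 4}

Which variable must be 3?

t

Among the 8 variables, 8 fits only s (and all 8 values in {1, 2, 3, 4, 5, 6, 7, 8} must be used), so s = 8.
q and w share exactly the 2 values {2, 4}; by pigeonhole those values go to them, so strike 2, 4 from p, r, t, u, v.
u must be 1 (only option left). Eliminate 1 elsewhere: v.
v must be 6 (only option left). So t can't be 6.
So 3 goes to t.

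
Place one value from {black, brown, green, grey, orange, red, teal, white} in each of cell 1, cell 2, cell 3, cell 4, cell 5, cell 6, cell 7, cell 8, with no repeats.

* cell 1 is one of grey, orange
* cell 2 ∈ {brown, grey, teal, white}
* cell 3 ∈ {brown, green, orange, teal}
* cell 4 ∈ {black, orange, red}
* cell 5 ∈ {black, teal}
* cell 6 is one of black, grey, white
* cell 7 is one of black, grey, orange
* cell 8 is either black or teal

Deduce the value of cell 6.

white

Among the 8 variables, green fits only cell 3 (and all 8 values in {black, brown, green, grey, orange, red, teal, white} must be used), so cell 3 = green.
The 7 still-open variables together cover exactly {black, brown, grey, orange, red, teal, white} — 7 values for 7 variables — and brown appears only in cell 2's list, so cell 2 = brown.
The 6 still-open variables together cover exactly {black, grey, orange, red, teal, white} — 6 values for 6 variables — and red appears only in cell 4's list, so cell 4 = red.
The 5 still-open variables draw from only 5 values {black, grey, orange, teal, white}, so each is used; only cell 6 can be white, hence cell 6 = white.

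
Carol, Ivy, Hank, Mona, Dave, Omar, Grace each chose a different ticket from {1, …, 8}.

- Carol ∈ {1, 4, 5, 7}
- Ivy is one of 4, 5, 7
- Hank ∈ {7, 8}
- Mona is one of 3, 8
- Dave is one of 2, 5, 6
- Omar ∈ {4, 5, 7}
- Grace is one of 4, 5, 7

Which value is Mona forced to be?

Ivy, Omar, Grace share exactly the 3 values {4, 5, 7}; by pigeonhole those values go to them, so strike 4, 5, 7 from Carol, Hank, Dave.
Carol must be 1 (only option left).
Hank has just one choice, so Hank = 8. Eliminate 8 elsewhere: Mona.
So Mona = 3.

3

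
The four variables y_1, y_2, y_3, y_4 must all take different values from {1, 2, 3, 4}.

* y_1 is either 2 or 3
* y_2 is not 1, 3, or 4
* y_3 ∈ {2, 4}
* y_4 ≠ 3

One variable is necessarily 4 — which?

y_2 must be 2 (only option left). Eliminate 2 elsewhere: y_1, y_3, y_4.
So 4 goes to y_3.

y_3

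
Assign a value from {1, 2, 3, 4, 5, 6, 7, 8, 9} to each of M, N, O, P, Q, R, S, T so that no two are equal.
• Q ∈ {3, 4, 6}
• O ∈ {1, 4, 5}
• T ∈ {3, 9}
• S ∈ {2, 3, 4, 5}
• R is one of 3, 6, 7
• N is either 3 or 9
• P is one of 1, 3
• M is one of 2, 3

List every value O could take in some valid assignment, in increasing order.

Among the 8 variables, 7 fits only R (and all 8 values in {1, 2, 3, 4, 5, 6, 7, 9} must be used), so R = 7.
Among the 7 still-open variables, 6 fits only Q (and all 7 values in {1, 2, 3, 4, 5, 6, 9} must be used), so Q = 6.
N and T between them cover only {3, 9} — a naked pair. Remove those values from M, P, S.
That leaves M = 2. Strike 2 from S.
P must be 1 (only option left). Remove 1 from O.
No further eliminations apply; O can still be any of 4, 5.

4, 5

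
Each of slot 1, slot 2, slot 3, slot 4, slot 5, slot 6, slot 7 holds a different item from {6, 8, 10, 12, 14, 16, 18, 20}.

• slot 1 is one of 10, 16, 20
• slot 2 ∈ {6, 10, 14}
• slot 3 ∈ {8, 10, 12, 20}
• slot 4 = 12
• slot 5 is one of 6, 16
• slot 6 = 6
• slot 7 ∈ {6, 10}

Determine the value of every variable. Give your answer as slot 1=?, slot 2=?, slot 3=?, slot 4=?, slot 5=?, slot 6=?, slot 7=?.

slot 1=20, slot 2=14, slot 3=8, slot 4=12, slot 5=16, slot 6=6, slot 7=10

slot 4's domain is down to {12}, so slot 4 = 12. Strike 12 from slot 3.
slot 6's domain is down to {6}, so slot 6 = 6. Remove 6 from slot 2, slot 5, slot 7.
slot 7 has just one choice, so slot 7 = 10. So slot 1, slot 2, slot 3 can't be 10.
slot 2 has just one choice, so slot 2 = 14.
slot 5 has just one choice, so slot 5 = 16. Remove 16 from slot 1.
slot 1 must be 20 (only option left). Eliminate 20 elsewhere: slot 3.
slot 3 must be 8 (only option left).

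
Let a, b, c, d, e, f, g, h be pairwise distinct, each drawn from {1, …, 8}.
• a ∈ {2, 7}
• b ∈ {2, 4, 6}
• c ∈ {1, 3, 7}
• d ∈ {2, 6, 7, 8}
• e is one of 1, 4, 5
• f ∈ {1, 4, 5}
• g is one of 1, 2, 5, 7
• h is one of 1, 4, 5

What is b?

6

The 8 variables together cover exactly {1, 2, 3, 4, 5, 6, 7, 8} — 8 values for 8 variables — and 3 appears only in c's list, so c = 3.
The 7 still-open variables draw from only 7 values {1, 2, 4, 5, 6, 7, 8}, so each is used; only d can be 8, hence d = 8.
Among the 6 still-open variables, 6 fits only b (and all 6 values in {1, 2, 4, 5, 6, 7} must be used), so b = 6.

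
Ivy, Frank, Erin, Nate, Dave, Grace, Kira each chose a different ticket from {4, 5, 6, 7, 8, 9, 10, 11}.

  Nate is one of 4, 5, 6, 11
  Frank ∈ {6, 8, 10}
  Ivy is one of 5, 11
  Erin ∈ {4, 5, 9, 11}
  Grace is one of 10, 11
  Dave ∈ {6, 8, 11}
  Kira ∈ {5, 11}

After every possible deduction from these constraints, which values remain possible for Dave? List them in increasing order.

6, 8

The 7 variables draw from only 7 values {4, 5, 6, 8, 9, 10, 11}, so each is used; only Erin can be 9, hence Erin = 9.
The 6 still-open variables together cover exactly {4, 5, 6, 8, 10, 11} — 6 values for 6 variables — and 4 appears only in Nate's list, so Nate = 4.
The 2 variables Ivy and Kira are confined to {5, 11}, which locks those values in; drop them from Dave, Grace.
Grace must be 10 (only option left). Eliminate 10 elsewhere: Frank.
No further eliminations apply; Dave can still be any of 6, 8.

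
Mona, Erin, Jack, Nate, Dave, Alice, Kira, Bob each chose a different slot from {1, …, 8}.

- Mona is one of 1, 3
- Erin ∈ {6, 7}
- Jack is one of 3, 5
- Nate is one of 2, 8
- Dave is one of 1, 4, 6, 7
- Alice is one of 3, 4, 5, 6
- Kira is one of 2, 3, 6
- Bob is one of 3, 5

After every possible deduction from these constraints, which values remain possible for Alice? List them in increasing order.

4, 6

Among the 8 variables, 8 fits only Nate (and all 8 values in {1, 2, 3, 4, 5, 6, 7, 8} must be used), so Nate = 8.
Among the 7 still-open variables, 2 fits only Kira (and all 7 values in {1, 2, 3, 4, 5, 6, 7} must be used), so Kira = 2.
The 2 variables Jack and Bob are confined to {3, 5}, which locks those values in; drop them from Mona, Alice.
Mona's domain is down to {1}, so Mona = 1. So Dave can't be 1.
No further eliminations apply; Alice can still be any of 4, 6.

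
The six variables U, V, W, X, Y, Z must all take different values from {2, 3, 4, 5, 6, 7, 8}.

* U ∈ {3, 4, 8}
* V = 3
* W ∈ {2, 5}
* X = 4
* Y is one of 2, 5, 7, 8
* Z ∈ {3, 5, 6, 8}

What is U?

8

V's domain is down to {3}, so V = 3. Remove 3 from U, Z.
X has just one choice, so X = 4. Remove 4 from U.
So U = 8.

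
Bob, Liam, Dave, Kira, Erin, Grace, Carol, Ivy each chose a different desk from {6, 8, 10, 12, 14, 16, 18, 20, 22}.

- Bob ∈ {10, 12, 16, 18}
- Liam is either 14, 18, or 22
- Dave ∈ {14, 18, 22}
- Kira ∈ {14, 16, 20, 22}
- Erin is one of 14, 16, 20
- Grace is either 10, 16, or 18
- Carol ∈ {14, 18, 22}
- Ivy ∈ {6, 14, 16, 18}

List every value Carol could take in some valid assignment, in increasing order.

14, 18, 22

Among the 8 variables, 6 fits only Ivy (and all 8 values in {6, 10, 12, 14, 16, 18, 20, 22} must be used), so Ivy = 6.
Among the 7 still-open variables, 12 fits only Bob (and all 7 values in {10, 12, 14, 16, 18, 20, 22} must be used), so Bob = 12.
Among the 6 still-open variables, 10 fits only Grace (and all 6 values in {10, 14, 16, 18, 20, 22} must be used), so Grace = 10.
Liam, Dave, Carol share exactly the 3 values {14, 18, 22}; by pigeonhole those values go to them, so strike 14, 18, 22 from Kira, Erin.
No further eliminations apply; Carol can still be any of 14, 18, 22.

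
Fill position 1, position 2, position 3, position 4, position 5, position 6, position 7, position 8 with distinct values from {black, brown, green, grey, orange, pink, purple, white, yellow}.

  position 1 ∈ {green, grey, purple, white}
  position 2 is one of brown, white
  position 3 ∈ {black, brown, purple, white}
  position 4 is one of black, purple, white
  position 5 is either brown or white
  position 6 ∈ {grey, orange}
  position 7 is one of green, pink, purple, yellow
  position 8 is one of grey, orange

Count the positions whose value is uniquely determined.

1

position 2 and position 5 share exactly the 2 values {brown, white}; by pigeonhole those values go to them, so strike brown, white from position 1, position 3, position 4.
position 3 and position 4 between them cover only {black, purple} — a naked pair. Remove those values from position 1, position 7.
position 6 and position 8 share exactly the 2 values {grey, orange}; by pigeonhole those values go to them, so strike grey, orange from position 1.
position 1 has just one choice, so position 1 = green. Eliminate green elsewhere: position 7.
Determined: position 1=green. The other positions each still have more than one consistent value. That makes 1.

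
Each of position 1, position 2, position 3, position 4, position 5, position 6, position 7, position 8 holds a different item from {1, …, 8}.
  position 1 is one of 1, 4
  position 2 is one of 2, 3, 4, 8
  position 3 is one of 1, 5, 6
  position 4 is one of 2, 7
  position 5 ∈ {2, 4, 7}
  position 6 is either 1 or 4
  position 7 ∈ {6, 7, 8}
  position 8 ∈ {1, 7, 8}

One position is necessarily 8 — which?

position 8

The 8 variables together cover exactly {1, 2, 3, 4, 5, 6, 7, 8} — 8 values for 8 variables — and 3 appears only in position 2's list, so position 2 = 3.
Among the 7 still-open variables, 5 fits only position 3 (and all 7 values in {1, 2, 4, 5, 6, 7, 8} must be used), so position 3 = 5.
Among the 6 still-open variables, 6 fits only position 7 (and all 6 values in {1, 2, 4, 6, 7, 8} must be used), so position 7 = 6.
The 5 still-open variables draw from only 5 values {1, 2, 4, 7, 8}, so each is used; only position 8 can be 8, hence position 8 = 8.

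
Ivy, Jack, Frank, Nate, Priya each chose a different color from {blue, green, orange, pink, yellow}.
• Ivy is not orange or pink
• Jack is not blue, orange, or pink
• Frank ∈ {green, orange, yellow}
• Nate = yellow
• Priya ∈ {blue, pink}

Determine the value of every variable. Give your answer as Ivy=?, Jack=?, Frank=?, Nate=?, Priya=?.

Ivy=blue, Jack=green, Frank=orange, Nate=yellow, Priya=pink

Nate's domain is down to {yellow}, so Nate = yellow. Eliminate yellow elsewhere: Ivy, Jack, Frank.
Jack has just one choice, so Jack = green. Remove green from Ivy, Frank.
Frank has just one choice, so Frank = orange.
Ivy must be blue (only option left). So Priya can't be blue.
Priya must be pink (only option left).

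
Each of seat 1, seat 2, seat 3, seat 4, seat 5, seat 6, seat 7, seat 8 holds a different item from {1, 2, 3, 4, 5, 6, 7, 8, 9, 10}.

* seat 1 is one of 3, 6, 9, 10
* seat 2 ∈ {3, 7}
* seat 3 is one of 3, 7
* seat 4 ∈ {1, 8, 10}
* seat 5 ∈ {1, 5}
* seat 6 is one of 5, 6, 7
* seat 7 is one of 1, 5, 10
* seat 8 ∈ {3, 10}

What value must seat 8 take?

The 8 variables together cover exactly {1, 3, 5, 6, 7, 8, 9, 10} — 8 values for 8 variables — and 8 appears only in seat 4's list, so seat 4 = 8.
The 7 still-open variables together cover exactly {1, 3, 5, 6, 7, 9, 10} — 7 values for 7 variables — and 9 appears only in seat 1's list, so seat 1 = 9.
The 6 still-open variables draw from only 6 values {1, 3, 5, 6, 7, 10}, so each is used; only seat 6 can be 6, hence seat 6 = 6.
seat 2 and seat 3 share exactly the 2 values {3, 7}; by pigeonhole those values go to them, so strike 3, 7 from seat 8.
So seat 8 = 10.

10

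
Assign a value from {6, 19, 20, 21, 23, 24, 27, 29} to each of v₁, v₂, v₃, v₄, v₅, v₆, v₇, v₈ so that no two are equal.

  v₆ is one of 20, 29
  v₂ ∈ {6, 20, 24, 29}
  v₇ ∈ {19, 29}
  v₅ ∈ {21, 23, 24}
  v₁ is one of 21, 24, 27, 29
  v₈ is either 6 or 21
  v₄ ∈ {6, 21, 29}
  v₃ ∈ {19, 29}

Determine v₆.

Among the 8 variables, 23 fits only v₅ (and all 8 values in {6, 19, 20, 21, 23, 24, 27, 29} must be used), so v₅ = 23.
The 7 still-open variables draw from only 7 values {6, 19, 20, 21, 24, 27, 29}, so each is used; only v₁ can be 27, hence v₁ = 27.
The 6 still-open variables draw from only 6 values {6, 19, 20, 21, 24, 29}, so each is used; only v₂ can be 24, hence v₂ = 24.
The 5 still-open variables draw from only 5 values {6, 19, 20, 21, 29}, so each is used; only v₆ can be 20, hence v₆ = 20.

20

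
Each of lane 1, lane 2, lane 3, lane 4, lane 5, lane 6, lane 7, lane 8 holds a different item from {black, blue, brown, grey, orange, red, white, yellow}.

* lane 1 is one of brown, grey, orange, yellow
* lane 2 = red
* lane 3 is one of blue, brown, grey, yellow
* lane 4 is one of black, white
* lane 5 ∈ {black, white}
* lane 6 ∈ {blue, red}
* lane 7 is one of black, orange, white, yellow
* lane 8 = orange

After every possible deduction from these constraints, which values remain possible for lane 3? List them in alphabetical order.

lane 2 must be red (only option left). So lane 6 can't be red.
lane 6's domain is down to {blue}, so lane 6 = blue. So lane 3 can't be blue.
lane 8's domain is down to {orange}, so lane 8 = orange. Strike orange from lane 1, lane 7.
The 2 variables lane 4 and lane 5 are confined to {black, white}, which locks those values in; drop them from lane 7.
lane 7's domain is down to {yellow}, so lane 7 = yellow. Remove yellow from lane 1, lane 3.
No further eliminations apply; lane 3 can still be any of brown, grey.

brown, grey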